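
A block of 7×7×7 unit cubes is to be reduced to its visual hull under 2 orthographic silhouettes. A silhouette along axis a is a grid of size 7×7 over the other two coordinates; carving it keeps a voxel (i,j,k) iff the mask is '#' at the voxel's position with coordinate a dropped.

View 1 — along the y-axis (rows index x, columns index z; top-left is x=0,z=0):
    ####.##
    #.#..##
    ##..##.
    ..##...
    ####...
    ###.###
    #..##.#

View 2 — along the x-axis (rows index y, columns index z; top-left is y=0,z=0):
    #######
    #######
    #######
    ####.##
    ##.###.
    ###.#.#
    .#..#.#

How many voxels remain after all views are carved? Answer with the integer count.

remaining voxels: 171

start: 7×7×7 = 343 voxels
[1] y-view keeps 30 columns → grid now 210
[2] x-view keeps 40 columns → grid now 171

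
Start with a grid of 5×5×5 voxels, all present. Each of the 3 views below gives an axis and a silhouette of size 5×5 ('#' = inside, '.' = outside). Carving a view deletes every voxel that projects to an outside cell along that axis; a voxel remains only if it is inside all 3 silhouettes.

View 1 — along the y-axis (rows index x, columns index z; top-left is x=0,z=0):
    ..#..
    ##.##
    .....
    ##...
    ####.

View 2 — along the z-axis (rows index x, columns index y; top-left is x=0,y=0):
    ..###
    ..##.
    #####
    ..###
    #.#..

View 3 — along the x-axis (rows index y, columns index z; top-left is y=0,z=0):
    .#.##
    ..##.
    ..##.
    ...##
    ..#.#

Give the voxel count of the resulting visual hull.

|visual hull| = 9

full grid |V| = 125
carve view 1 (along y, XZ-mask fill 11/25): 55 voxels remain
carve view 2 (along z, XY-mask fill 15/25): 25 voxels remain
carve view 3 (along x, YZ-mask fill 11/25): 9 voxels remain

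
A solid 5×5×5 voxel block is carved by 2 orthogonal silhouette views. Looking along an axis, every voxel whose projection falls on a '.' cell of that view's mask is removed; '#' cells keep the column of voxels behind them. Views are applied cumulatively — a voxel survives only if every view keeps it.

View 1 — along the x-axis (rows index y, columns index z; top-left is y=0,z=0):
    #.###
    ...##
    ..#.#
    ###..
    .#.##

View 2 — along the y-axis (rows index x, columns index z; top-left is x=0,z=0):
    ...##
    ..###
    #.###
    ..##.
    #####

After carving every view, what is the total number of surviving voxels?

voxel count = 49

initial block: 5^3 = 125
[1] x-view keeps 14 columns → grid now 70
[2] y-view keeps 16 columns → grid now 49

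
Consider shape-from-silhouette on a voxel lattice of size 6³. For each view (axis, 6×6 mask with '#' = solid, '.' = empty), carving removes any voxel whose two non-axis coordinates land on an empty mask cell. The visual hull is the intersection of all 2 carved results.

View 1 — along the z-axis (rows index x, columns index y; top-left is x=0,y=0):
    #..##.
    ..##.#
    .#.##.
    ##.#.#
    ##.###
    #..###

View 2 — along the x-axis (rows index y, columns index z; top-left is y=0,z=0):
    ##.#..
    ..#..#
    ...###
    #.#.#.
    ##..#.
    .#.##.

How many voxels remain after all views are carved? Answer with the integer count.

full grid |V| = 216
after view 1 [z-axis, 22 of 36 cells solid] → remaining = 132
after view 2 [x-axis, 17 of 36 cells solid] → remaining = 63

|visual hull| = 63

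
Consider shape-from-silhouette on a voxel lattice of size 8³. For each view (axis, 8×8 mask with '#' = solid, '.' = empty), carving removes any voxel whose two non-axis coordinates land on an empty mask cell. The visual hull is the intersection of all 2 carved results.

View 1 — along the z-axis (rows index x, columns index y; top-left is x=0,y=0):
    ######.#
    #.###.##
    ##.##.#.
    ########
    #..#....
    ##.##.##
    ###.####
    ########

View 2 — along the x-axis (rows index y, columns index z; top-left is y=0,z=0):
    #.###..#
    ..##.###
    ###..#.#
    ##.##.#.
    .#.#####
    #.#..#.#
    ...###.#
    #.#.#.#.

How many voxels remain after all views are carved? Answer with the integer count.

voxel count = 236

full grid |V| = 512
V1 z: intersect with XY mask (49 set) -- 392 left
V2 x: intersect with YZ mask (38 set) -- 236 left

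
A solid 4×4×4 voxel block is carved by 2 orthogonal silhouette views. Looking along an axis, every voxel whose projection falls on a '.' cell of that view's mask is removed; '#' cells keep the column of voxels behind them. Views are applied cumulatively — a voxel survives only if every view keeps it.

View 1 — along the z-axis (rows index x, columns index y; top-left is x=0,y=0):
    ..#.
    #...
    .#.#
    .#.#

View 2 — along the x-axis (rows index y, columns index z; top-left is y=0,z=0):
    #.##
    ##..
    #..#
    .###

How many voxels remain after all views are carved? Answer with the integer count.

15 voxels

before carving: 64 voxels (4×4×4)
carve view 1 (along z, XY-mask fill 6/16): 24 voxels remain
carve view 2 (along x, YZ-mask fill 10/16): 15 voxels remain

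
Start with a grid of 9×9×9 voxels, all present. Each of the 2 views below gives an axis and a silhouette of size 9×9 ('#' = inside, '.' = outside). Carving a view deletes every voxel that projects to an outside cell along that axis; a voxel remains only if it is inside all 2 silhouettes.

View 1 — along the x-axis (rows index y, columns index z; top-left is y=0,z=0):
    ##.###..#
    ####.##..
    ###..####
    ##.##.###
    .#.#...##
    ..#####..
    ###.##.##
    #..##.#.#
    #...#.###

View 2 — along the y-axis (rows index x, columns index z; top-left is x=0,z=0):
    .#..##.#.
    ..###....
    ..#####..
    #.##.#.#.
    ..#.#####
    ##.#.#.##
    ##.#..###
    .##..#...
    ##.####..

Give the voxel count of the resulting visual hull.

|visual hull| = 249

initial block: 9^3 = 729
  1. axis=0 (YZ plane), |mask|=52  ⇒  voxels=468
  2. axis=1 (XZ plane), |mask|=44  ⇒  voxels=249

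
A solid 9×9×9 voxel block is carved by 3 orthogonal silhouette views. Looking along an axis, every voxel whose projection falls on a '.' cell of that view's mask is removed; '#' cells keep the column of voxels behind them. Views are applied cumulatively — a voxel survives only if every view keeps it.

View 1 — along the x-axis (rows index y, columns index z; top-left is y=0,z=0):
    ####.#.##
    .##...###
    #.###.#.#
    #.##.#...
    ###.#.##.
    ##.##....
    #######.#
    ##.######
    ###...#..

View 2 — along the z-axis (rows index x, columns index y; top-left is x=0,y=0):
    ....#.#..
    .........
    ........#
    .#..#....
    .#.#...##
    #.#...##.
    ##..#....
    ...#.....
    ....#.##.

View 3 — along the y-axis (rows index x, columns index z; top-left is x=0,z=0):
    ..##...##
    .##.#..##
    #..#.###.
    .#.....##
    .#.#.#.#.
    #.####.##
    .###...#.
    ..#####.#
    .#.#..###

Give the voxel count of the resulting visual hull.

69 voxels

initial block: 9^3 = 729
[1] x-view keeps 52 columns → grid now 468
[2] z-view keeps 20 columns → grid now 123
[3] y-view keeps 43 columns → grid now 69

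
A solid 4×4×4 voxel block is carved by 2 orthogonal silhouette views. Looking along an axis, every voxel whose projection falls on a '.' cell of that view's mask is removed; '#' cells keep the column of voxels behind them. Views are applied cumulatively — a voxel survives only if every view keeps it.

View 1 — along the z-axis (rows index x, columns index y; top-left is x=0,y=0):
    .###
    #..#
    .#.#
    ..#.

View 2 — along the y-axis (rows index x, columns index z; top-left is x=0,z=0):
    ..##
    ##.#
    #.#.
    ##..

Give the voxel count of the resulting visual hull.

full grid |V| = 64
after view 1 [z-axis, 8 of 16 cells solid] → remaining = 32
after view 2 [y-axis, 9 of 16 cells solid] → remaining = 18

voxel count = 18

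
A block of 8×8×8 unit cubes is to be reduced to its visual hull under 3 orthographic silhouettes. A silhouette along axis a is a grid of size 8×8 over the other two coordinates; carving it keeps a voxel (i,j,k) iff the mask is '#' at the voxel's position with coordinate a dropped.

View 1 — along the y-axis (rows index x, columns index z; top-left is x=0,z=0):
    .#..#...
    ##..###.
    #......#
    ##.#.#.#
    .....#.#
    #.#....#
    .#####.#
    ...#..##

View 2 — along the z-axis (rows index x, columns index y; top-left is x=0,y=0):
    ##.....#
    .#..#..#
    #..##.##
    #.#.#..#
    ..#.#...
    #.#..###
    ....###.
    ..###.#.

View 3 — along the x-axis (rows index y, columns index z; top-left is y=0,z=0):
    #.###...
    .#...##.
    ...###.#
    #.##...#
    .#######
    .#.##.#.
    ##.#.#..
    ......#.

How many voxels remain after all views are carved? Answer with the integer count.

voxel count = 52

before carving: 512 voxels (8×8×8)
step 1: project along y, AND mask (28/64) → |grid| = 224
step 2: project along z, AND mask (29/64) → |grid| = 100
step 3: project along x, AND mask (31/64) → |grid| = 52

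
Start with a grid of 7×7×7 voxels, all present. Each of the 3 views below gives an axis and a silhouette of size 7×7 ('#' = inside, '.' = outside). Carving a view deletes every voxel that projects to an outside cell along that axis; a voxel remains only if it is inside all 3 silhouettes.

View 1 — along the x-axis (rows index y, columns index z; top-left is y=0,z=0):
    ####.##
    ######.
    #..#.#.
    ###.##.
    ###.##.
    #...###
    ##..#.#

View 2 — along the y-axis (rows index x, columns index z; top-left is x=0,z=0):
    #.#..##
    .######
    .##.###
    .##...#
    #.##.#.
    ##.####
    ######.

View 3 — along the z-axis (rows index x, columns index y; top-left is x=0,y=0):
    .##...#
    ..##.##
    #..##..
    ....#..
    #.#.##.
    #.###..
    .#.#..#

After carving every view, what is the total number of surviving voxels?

remaining voxels: 75

before carving: 343 voxels (7×7×7)
after view 1 [x-axis, 33 of 49 cells solid] → remaining = 231
after view 2 [y-axis, 34 of 49 cells solid] → remaining = 160
after view 3 [z-axis, 22 of 49 cells solid] → remaining = 75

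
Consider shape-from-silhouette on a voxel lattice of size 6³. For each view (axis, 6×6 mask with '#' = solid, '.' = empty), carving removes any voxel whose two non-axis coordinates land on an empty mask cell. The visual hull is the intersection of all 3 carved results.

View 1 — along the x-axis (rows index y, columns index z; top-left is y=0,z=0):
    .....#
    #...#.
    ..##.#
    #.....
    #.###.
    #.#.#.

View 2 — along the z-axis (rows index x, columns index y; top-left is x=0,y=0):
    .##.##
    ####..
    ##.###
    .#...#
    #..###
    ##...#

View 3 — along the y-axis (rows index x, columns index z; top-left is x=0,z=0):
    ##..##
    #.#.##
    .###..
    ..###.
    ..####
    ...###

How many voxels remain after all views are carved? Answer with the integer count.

start: 6×6×6 = 216 voxels
V1 x: intersect with YZ mask (14 set) -- 84 left
V2 z: intersect with XY mask (22 set) -- 50 left
V3 y: intersect with XZ mask (21 set) -- 28 left

28 voxels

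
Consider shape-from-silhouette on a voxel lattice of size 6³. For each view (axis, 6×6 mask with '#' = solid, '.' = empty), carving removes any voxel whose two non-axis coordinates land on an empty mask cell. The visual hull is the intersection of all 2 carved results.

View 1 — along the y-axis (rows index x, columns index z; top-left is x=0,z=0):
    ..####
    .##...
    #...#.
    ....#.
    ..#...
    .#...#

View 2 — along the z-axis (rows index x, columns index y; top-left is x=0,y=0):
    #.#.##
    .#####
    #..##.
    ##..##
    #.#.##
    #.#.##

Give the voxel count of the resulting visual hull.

full grid |V| = 216
step 1: project along y, AND mask (12/36) → |grid| = 72
step 2: project along z, AND mask (24/36) → |grid| = 48

48 voxels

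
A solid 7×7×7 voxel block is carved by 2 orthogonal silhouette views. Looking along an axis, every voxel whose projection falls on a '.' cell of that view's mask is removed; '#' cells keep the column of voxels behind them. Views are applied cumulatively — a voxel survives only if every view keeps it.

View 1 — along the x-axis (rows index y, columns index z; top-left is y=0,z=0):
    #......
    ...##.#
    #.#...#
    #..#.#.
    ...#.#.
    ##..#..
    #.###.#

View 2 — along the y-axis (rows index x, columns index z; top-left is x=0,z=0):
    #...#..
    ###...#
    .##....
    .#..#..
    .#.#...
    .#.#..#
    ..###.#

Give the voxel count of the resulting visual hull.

start: 7×7×7 = 343 voxels
after view 1 [x-axis, 20 of 49 cells solid] → remaining = 140
after view 2 [y-axis, 19 of 49 cells solid] → remaining = 51

51 voxels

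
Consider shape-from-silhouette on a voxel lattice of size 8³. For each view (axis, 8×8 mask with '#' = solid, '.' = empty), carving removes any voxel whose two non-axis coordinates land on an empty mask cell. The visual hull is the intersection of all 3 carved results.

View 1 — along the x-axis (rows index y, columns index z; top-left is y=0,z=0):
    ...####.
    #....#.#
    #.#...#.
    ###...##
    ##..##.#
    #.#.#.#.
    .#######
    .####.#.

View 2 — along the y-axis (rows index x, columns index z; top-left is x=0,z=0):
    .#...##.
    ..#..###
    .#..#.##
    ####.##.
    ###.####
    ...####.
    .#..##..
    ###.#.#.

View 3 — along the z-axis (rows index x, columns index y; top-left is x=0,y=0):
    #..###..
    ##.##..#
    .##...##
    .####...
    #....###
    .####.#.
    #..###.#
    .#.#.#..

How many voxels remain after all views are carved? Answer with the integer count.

83 voxels

initial block: 8^3 = 512
after view 1 [x-axis, 36 of 64 cells solid] → remaining = 288
after view 2 [y-axis, 36 of 64 cells solid] → remaining = 168
after view 3 [z-axis, 34 of 64 cells solid] → remaining = 83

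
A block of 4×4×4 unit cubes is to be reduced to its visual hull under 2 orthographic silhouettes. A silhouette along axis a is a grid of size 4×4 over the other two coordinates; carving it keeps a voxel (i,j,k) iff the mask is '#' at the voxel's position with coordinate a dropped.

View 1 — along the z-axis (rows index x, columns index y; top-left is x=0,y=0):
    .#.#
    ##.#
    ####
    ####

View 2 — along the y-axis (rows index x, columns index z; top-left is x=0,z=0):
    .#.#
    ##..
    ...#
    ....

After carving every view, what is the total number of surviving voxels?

|visual hull| = 14

initial block: 4^3 = 64
V1 z: intersect with XY mask (13 set) -- 52 left
V2 y: intersect with XZ mask (5 set) -- 14 left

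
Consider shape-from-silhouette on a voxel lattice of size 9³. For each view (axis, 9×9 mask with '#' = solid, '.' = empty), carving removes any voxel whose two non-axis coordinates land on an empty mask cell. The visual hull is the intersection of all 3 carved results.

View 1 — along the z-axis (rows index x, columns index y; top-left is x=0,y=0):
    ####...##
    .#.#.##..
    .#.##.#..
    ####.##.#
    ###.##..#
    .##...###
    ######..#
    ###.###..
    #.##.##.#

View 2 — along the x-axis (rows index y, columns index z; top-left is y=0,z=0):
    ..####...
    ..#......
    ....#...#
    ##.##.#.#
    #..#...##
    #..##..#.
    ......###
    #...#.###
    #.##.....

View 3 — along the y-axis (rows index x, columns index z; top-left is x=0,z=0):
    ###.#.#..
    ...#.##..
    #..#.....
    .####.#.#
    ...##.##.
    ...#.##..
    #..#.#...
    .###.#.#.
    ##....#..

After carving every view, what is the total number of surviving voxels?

remaining voxels: 75

initial block: 9^3 = 729
carve view 1 (along z, XY-mask fill 51/81): 459 voxels remain
carve view 2 (along x, YZ-mask fill 32/81): 168 voxels remain
carve view 3 (along y, XZ-mask fill 34/81): 75 voxels remain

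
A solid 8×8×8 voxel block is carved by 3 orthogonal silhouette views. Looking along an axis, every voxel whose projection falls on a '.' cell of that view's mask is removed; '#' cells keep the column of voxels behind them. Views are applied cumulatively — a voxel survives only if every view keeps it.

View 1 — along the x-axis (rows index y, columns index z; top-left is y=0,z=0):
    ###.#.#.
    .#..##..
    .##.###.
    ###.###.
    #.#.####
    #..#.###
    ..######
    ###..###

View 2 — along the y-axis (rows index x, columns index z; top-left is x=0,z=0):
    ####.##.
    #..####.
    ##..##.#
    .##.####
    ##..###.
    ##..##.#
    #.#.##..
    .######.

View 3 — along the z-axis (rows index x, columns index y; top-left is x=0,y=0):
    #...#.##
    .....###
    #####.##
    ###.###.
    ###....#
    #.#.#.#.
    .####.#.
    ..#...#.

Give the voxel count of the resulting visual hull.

start: 8×8×8 = 512 voxels
step 1: project along x, AND mask (42/64) → |grid| = 336
step 2: project along y, AND mask (42/64) → |grid| = 235
step 3: project along z, AND mask (35/64) → |grid| = 131

131 voxels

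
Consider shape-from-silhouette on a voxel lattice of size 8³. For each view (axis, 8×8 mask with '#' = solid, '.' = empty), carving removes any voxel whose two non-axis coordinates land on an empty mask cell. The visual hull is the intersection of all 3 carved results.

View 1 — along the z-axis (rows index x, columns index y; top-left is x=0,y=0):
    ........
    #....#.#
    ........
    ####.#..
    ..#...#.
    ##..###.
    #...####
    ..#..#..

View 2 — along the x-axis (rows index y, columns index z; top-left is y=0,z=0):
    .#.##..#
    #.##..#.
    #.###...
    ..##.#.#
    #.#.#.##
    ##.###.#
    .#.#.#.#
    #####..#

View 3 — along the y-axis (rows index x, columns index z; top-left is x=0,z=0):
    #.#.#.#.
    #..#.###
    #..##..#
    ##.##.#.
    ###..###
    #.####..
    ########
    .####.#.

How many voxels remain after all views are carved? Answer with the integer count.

start: 8×8×8 = 512 voxels
after view 1 [z-axis, 22 of 64 cells solid] → remaining = 176
after view 2 [x-axis, 37 of 64 cells solid] → remaining = 104
after view 3 [y-axis, 42 of 64 cells solid] → remaining = 73

73 voxels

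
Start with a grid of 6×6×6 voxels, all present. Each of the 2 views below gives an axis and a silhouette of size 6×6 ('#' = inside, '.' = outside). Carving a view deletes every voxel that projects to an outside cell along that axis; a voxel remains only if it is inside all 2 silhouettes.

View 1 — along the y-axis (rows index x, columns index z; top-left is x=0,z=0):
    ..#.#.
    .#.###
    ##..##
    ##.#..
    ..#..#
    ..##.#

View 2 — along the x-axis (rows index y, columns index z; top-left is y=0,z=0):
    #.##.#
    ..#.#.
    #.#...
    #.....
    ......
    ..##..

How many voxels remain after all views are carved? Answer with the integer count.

|visual hull| = 31

initial block: 6^3 = 216
  1. axis=1 (XZ plane), |mask|=18  ⇒  voxels=108
  2. axis=0 (YZ plane), |mask|=11  ⇒  voxels=31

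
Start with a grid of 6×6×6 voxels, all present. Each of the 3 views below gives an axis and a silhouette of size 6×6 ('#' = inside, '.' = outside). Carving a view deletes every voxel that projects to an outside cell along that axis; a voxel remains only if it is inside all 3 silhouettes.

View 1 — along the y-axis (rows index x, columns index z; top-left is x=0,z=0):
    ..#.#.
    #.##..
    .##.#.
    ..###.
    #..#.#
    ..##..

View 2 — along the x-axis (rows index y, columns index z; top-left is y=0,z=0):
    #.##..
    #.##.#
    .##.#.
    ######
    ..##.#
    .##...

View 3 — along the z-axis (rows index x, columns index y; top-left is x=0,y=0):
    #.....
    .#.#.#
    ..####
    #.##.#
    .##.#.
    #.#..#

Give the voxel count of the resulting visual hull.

full grid |V| = 216
[1] y-view keeps 16 columns → grid now 96
[2] x-view keeps 21 columns → grid now 64
[3] z-view keeps 18 columns → grid now 34

|visual hull| = 34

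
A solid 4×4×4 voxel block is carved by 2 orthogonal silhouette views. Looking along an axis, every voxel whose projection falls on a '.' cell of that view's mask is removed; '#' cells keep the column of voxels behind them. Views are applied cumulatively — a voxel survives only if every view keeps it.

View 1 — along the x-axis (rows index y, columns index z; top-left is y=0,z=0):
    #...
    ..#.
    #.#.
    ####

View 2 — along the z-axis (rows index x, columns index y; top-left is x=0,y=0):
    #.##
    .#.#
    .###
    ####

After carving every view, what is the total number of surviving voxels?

remaining voxels: 27

full grid |V| = 64
after view 1 [x-axis, 8 of 16 cells solid] → remaining = 32
after view 2 [z-axis, 12 of 16 cells solid] → remaining = 27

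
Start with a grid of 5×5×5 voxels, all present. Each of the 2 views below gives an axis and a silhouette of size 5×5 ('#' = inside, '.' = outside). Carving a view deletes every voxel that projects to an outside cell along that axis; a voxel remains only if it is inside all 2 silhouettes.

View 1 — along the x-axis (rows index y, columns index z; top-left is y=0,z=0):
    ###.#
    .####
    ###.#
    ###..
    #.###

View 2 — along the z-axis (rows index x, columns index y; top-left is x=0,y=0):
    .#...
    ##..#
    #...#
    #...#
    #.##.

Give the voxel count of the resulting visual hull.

|visual hull| = 43

before carving: 125 voxels (5×5×5)
after view 1 [x-axis, 19 of 25 cells solid] → remaining = 95
after view 2 [z-axis, 11 of 25 cells solid] → remaining = 43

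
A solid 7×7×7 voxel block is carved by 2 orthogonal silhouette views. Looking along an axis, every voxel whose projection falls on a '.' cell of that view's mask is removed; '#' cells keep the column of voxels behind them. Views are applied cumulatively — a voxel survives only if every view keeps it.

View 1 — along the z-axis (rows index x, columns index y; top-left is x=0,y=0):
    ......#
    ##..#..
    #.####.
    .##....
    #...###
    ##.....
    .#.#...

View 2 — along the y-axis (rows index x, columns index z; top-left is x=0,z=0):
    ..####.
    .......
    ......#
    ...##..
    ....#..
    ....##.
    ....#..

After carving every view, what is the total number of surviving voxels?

initial block: 7^3 = 343
after view 1 [z-axis, 19 of 49 cells solid] → remaining = 133
after view 2 [y-axis, 11 of 49 cells solid] → remaining = 23

voxel count = 23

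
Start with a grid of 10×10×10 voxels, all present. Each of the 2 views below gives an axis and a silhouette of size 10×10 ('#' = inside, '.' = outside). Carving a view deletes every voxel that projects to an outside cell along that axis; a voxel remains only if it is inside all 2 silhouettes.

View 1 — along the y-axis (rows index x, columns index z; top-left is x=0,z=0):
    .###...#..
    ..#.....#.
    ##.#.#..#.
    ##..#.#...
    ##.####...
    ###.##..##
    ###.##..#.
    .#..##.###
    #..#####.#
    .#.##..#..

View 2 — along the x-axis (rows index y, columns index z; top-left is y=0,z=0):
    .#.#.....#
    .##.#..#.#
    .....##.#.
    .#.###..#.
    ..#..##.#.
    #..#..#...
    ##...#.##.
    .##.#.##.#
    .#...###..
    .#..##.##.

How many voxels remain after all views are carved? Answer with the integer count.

|visual hull| = 228

full grid |V| = 1000
after view 1 [y-axis, 51 of 100 cells solid] → remaining = 510
after view 2 [x-axis, 43 of 100 cells solid] → remaining = 228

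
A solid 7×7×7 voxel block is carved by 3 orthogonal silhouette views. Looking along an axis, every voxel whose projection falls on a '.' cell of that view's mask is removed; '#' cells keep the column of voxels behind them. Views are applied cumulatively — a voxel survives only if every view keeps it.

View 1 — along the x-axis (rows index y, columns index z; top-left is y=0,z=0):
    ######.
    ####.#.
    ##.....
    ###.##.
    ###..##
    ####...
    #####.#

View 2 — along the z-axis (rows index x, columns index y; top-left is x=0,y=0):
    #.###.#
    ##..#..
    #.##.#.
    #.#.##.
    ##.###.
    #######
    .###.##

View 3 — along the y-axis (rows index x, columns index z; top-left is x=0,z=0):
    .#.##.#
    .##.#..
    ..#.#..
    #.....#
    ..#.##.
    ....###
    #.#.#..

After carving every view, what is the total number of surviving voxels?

initial block: 7^3 = 343
  1. axis=0 (YZ plane), |mask|=33  ⇒  voxels=231
  2. axis=2 (XY plane), |mask|=33  ⇒  voxels=154
  3. axis=1 (XZ plane), |mask|=20  ⇒  voxels=60

|visual hull| = 60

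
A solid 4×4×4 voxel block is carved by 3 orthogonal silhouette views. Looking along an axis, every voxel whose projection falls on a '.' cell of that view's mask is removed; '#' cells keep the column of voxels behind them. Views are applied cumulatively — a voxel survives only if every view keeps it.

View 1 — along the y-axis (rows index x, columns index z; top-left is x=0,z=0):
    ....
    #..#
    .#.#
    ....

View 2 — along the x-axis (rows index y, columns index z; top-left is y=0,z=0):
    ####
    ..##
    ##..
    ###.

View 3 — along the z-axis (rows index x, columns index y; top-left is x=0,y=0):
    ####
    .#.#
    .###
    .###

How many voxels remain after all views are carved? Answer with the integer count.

initial block: 4^3 = 64
[1] y-view keeps 4 columns → grid now 16
[2] x-view keeps 11 columns → grid now 10
[3] z-view keeps 12 columns → grid now 5

|visual hull| = 5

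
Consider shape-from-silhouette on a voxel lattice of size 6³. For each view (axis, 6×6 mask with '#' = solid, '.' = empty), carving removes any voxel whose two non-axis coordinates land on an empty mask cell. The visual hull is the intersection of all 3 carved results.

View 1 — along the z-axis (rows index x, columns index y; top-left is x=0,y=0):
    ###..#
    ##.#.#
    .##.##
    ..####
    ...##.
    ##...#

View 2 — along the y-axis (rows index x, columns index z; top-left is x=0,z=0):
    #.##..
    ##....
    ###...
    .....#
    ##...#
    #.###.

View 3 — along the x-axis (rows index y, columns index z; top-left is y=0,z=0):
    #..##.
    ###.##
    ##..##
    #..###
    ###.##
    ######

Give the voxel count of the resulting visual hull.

44 voxels

start: 6×6×6 = 216 voxels
after view 1 [z-axis, 21 of 36 cells solid] → remaining = 126
after view 2 [y-axis, 16 of 36 cells solid] → remaining = 54
after view 3 [x-axis, 27 of 36 cells solid] → remaining = 44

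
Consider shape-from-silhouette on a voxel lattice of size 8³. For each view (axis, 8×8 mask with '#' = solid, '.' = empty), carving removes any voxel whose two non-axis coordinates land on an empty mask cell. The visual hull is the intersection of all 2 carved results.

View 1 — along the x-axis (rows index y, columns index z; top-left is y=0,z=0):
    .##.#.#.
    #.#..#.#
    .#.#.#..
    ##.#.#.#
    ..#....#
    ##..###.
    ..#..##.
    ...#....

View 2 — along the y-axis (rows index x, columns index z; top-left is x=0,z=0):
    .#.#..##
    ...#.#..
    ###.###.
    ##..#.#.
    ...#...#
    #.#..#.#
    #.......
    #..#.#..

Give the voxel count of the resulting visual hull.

89 voxels

full grid |V| = 512
  1. axis=0 (YZ plane), |mask|=27  ⇒  voxels=216
  2. axis=1 (XZ plane), |mask|=26  ⇒  voxels=89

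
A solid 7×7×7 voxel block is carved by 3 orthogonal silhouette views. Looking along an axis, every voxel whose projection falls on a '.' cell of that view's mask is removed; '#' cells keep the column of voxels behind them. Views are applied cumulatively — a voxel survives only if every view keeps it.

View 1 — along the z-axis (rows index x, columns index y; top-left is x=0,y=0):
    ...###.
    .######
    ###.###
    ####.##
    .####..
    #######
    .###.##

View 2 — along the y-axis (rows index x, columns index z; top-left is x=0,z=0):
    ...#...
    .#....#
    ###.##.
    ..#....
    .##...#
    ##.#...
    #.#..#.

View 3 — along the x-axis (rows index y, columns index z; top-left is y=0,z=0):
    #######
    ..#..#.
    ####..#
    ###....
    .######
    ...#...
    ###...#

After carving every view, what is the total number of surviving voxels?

voxel count = 61

initial block: 7^3 = 343
carve view 1 (along z, XY-mask fill 37/49): 259 voxels remain
carve view 2 (along y, XZ-mask fill 18/49): 99 voxels remain
carve view 3 (along x, YZ-mask fill 28/49): 61 voxels remain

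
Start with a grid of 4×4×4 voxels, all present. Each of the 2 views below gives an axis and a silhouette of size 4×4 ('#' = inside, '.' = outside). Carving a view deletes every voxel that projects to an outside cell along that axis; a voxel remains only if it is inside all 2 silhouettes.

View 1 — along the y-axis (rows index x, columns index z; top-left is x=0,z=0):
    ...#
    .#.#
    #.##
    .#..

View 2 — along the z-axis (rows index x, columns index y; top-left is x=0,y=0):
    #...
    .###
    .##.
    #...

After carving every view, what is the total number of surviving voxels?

remaining voxels: 14

full grid |V| = 64
step 1: project along y, AND mask (7/16) → |grid| = 28
step 2: project along z, AND mask (7/16) → |grid| = 14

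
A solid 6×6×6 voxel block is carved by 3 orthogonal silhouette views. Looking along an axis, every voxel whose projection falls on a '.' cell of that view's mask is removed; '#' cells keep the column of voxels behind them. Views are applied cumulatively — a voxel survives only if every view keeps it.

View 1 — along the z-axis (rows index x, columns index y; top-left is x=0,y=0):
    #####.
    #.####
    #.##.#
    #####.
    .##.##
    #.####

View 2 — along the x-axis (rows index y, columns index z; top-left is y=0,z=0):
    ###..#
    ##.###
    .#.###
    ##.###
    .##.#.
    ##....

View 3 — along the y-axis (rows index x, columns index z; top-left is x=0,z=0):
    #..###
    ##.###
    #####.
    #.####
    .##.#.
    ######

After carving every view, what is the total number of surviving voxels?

voxel count = 84

start: 6×6×6 = 216 voxels
after view 1 [z-axis, 28 of 36 cells solid] → remaining = 168
after view 2 [x-axis, 23 of 36 cells solid] → remaining = 107
after view 3 [y-axis, 28 of 36 cells solid] → remaining = 84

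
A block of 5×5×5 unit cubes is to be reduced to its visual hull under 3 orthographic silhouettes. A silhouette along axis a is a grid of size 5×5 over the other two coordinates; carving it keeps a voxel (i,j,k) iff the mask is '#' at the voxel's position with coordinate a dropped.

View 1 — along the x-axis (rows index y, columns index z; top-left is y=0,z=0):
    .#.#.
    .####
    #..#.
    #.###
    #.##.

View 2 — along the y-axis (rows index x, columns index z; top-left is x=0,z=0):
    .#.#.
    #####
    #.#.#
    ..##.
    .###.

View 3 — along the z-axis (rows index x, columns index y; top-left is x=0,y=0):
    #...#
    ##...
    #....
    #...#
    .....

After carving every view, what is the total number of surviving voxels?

start: 5×5×5 = 125 voxels
[1] x-view keeps 15 columns → grid now 75
[2] y-view keeps 15 columns → grid now 48
[3] z-view keeps 7 columns → grid now 12

|visual hull| = 12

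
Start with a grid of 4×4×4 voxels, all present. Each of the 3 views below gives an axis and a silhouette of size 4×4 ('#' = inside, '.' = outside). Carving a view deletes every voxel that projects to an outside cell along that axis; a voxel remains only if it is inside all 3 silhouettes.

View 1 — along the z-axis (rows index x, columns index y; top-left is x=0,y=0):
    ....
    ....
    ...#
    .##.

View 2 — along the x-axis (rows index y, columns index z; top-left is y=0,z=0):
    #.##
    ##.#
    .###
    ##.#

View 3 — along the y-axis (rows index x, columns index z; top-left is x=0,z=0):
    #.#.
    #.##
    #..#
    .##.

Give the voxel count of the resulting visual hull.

remaining voxels: 5

start: 4×4×4 = 64 voxels
after view 1 [z-axis, 3 of 16 cells solid] → remaining = 12
after view 2 [x-axis, 12 of 16 cells solid] → remaining = 9
after view 3 [y-axis, 9 of 16 cells solid] → remaining = 5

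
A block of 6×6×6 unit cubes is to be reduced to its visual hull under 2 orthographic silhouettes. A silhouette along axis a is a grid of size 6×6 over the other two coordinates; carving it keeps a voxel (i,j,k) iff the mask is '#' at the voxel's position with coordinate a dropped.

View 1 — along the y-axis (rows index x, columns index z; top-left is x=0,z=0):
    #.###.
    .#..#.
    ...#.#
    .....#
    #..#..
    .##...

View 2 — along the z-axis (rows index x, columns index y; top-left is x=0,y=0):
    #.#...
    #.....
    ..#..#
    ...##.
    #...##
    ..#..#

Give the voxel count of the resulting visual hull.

before carving: 216 voxels (6×6×6)
  1. axis=1 (XZ plane), |mask|=13  ⇒  voxels=78
  2. axis=2 (XY plane), |mask|=12  ⇒  voxels=26

voxel count = 26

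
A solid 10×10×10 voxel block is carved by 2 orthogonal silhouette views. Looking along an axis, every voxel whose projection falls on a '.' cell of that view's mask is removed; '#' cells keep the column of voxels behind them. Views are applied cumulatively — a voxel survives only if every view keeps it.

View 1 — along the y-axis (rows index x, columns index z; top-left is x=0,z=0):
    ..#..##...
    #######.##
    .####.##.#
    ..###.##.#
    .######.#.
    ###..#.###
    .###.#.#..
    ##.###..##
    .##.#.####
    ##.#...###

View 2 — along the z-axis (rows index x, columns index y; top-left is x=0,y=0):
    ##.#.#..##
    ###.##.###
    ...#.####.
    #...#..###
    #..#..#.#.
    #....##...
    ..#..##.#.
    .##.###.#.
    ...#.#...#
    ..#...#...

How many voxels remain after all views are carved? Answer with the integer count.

start: 10×10×10 = 1000 voxels
  1. axis=1 (XZ plane), |mask|=64  ⇒  voxels=640
  2. axis=2 (XY plane), |mask|=46  ⇒  voxels=299

voxel count = 299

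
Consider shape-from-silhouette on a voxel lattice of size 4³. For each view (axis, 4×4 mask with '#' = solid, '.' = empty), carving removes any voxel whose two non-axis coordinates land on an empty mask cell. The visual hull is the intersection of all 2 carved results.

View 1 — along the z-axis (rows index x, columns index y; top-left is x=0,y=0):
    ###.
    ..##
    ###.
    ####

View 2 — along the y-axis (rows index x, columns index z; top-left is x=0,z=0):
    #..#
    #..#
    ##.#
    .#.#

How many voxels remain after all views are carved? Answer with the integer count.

voxel count = 27

start: 4×4×4 = 64 voxels
after view 1 [z-axis, 12 of 16 cells solid] → remaining = 48
after view 2 [y-axis, 9 of 16 cells solid] → remaining = 27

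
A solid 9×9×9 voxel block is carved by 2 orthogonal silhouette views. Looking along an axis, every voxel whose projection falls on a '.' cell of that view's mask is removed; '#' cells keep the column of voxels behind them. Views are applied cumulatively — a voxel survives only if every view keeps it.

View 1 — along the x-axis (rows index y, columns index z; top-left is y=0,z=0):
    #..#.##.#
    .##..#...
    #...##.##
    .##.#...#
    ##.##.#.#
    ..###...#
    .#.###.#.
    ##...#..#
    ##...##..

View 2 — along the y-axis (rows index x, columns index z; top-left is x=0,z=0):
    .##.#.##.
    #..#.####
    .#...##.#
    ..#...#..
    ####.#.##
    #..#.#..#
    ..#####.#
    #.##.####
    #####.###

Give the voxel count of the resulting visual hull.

voxel count = 215

start: 9×9×9 = 729 voxels
carve view 1 (along x, YZ-mask fill 40/81): 360 voxels remain
carve view 2 (along y, XZ-mask fill 49/81): 215 voxels remain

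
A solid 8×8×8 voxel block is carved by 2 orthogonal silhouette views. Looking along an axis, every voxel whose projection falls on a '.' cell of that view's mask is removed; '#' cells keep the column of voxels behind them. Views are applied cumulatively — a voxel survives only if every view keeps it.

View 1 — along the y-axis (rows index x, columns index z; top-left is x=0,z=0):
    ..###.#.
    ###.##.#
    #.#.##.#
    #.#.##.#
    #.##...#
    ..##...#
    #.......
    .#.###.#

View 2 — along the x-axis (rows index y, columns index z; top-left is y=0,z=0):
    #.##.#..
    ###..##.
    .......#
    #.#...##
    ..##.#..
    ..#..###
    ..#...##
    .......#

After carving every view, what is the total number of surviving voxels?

111 voxels

initial block: 8^3 = 512
carve view 1 (along y, XZ-mask fill 33/64): 264 voxels remain
carve view 2 (along x, YZ-mask fill 25/64): 111 voxels remain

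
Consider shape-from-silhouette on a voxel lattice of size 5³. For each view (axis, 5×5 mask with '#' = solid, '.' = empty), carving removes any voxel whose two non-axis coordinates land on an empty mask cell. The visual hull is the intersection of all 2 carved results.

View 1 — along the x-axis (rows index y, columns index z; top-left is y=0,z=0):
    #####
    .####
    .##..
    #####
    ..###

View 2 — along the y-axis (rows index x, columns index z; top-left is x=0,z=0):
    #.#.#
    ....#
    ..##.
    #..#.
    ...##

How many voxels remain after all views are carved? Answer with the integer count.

38 voxels

before carving: 125 voxels (5×5×5)
[1] x-view keeps 19 columns → grid now 95
[2] y-view keeps 10 columns → grid now 38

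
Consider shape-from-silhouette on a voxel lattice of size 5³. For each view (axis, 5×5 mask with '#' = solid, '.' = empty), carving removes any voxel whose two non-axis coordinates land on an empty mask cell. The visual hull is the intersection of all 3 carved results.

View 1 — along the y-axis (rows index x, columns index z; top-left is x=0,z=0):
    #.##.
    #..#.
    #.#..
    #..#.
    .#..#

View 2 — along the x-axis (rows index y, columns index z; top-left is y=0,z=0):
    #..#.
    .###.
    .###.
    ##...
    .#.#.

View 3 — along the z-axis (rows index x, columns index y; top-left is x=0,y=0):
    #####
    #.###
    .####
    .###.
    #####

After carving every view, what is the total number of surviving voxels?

remaining voxels: 23

initial block: 5^3 = 125
[1] y-view keeps 11 columns → grid now 55
[2] x-view keeps 12 columns → grid now 28
[3] z-view keeps 21 columns → grid now 23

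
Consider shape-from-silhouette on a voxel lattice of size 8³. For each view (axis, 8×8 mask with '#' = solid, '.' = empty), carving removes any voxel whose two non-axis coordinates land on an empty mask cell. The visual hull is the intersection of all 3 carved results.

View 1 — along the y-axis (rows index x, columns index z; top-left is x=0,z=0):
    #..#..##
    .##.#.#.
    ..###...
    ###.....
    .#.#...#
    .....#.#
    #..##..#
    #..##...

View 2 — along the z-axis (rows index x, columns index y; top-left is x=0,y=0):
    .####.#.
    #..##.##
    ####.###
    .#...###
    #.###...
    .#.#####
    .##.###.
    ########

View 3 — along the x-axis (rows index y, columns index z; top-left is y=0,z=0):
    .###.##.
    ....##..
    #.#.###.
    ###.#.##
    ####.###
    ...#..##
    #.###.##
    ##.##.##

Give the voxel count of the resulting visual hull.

start: 8×8×8 = 512 voxels
after view 1 [y-axis, 26 of 64 cells solid] → remaining = 208
after view 2 [z-axis, 44 of 64 cells solid] → remaining = 141
after view 3 [x-axis, 40 of 64 cells solid] → remaining = 87

voxel count = 87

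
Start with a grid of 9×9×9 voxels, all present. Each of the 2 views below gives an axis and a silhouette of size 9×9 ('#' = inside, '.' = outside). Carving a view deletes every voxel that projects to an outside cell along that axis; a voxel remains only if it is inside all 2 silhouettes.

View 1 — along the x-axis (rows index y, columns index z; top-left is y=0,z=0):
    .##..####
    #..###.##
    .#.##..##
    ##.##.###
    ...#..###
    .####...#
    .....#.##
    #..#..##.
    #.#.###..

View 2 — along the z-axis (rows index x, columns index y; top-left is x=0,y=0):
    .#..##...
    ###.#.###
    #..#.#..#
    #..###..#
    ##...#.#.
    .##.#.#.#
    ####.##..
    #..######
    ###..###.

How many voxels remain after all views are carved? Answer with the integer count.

initial block: 9^3 = 729
step 1: project along x, AND mask (45/81) → |grid| = 405
step 2: project along z, AND mask (47/81) → |grid| = 237

remaining voxels: 237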